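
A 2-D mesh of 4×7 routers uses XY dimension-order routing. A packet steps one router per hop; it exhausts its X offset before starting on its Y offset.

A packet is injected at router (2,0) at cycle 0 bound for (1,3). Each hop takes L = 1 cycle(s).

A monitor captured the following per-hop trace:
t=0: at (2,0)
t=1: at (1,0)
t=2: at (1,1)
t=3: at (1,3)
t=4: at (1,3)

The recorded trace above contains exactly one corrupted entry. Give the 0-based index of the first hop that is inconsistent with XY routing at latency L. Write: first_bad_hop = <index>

  1: Δx=-1 Δy=+0 Δt=1 [ok]
  2: Δx=+0 Δy=+1 Δt=1 [ok]
  3: Δx=+0 Δy=+2 Δt=1 [BAD: non-unit step]

first_bad_hop = 3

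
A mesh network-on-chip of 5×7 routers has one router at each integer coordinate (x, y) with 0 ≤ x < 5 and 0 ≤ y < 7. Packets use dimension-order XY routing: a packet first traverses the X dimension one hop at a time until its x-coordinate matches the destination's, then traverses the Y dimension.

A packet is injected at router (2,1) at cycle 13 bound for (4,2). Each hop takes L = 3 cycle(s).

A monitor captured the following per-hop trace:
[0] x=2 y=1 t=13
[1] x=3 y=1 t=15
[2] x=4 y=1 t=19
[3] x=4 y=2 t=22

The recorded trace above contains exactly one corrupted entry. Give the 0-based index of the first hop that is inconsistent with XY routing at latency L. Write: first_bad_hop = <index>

  1: Δx=+1 Δy=+0 Δt=2 [BAD: Δcyc=2≠L]

first_bad_hop = 1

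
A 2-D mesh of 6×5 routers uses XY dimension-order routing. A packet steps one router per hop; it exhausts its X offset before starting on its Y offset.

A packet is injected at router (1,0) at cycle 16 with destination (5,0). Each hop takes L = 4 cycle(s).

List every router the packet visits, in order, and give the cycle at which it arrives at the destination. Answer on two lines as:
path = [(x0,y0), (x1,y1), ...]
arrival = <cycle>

path = [(1,0), (2,0), (3,0), (4,0), (5,0)]
arrival = 32

t=16: at (1,0)
t=20: at (2,0) after E
t=24: at (3,0) after E
t=28: at (4,0) after E
t=32: at (5,0) after E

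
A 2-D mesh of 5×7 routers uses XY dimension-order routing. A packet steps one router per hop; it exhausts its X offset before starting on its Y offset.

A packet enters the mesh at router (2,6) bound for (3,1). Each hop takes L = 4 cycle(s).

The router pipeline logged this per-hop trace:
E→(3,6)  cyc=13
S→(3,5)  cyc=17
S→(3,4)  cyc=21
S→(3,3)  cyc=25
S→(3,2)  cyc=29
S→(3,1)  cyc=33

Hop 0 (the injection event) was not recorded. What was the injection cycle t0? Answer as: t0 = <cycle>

At hop 1 the cycle is 13; in general cyc_k = t0 + kL.
So t0 = 13 − 1·4 = 9.

t0 = 9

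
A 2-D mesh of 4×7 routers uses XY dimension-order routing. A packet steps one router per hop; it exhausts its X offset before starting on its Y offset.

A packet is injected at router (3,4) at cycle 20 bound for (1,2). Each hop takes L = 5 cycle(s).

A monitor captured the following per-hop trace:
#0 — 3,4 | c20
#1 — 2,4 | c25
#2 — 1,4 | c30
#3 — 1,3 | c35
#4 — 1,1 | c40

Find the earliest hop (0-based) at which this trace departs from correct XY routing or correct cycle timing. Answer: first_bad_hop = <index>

hop 1: step (-1,+0), +5 cyc — ok
hop 2: step (-1,+0), +5 cyc — ok
hop 3: step (+0,-1), +5 cyc — ok
hop 4: step (+0,-2), +5 cyc — BAD: non-unit step

first_bad_hop = 4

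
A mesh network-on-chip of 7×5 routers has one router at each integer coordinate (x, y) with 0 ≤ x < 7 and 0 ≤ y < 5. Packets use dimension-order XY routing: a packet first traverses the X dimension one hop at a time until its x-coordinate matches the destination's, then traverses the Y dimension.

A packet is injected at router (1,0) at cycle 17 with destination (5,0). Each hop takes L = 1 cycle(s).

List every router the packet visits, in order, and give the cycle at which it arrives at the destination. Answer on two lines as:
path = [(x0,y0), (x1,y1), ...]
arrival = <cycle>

  0. router=(1,0) cycle=17 (inject)
  1. router=(2,0) cycle=18 dir=E
  2. router=(3,0) cycle=19 dir=E
  3. router=(4,0) cycle=20 dir=E
  4. router=(5,0) cycle=21 dir=E

path = [(1,0), (2,0), (3,0), (4,0), (5,0)]
arrival = 21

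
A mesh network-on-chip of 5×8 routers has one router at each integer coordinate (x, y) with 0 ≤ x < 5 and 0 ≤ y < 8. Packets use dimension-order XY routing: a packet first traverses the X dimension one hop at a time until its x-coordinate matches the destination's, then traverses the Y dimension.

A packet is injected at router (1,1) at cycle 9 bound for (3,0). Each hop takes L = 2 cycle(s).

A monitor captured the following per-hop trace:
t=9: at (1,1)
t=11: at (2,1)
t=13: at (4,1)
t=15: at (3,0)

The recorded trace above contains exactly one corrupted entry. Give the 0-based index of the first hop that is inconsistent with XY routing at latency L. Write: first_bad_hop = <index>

first_bad_hop = 2

[1] (+1,+0) / 2c ⇒ ok
[2] (+2,+0) / 2c ⇒ BAD: non-unit step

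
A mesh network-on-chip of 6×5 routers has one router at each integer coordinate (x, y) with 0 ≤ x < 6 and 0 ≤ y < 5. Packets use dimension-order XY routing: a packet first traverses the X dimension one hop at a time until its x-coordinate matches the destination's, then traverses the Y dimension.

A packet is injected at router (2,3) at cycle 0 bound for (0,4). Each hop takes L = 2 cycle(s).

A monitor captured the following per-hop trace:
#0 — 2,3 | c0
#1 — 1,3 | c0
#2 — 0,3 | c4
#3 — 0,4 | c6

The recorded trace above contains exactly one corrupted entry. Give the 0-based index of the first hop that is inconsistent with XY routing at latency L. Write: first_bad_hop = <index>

[1] (-1,+0) / 0c ⇒ BAD: Δcyc=0≠L

first_bad_hop = 1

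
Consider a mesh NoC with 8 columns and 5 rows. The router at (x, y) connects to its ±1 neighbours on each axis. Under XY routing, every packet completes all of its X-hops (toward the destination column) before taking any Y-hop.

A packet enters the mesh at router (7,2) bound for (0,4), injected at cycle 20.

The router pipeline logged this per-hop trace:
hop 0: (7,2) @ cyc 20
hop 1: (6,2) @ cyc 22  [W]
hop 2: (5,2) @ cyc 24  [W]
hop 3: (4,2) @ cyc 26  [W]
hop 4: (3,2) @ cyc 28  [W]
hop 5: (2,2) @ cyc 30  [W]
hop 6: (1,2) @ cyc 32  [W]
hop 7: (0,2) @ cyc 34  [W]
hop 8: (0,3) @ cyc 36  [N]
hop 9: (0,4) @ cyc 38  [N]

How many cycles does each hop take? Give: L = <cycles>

L = 2

Between hops 0 and 1 the cycle counter advances 22 − 20 = 2.
One hop costs L cycles, so L = 2.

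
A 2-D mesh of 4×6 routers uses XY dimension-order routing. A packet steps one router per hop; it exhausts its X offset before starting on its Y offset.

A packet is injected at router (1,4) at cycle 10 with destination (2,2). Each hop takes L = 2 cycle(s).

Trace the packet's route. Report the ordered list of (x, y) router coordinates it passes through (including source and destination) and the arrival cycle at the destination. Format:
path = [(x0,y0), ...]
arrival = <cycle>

  0. router=(1,4) cycle=10 (inject)
  1. router=(2,4) cycle=12 dir=E
  2. router=(2,3) cycle=14 dir=S
  3. router=(2,2) cycle=16 dir=S

path = [(1,4), (2,4), (2,3), (2,2)]
arrival = 16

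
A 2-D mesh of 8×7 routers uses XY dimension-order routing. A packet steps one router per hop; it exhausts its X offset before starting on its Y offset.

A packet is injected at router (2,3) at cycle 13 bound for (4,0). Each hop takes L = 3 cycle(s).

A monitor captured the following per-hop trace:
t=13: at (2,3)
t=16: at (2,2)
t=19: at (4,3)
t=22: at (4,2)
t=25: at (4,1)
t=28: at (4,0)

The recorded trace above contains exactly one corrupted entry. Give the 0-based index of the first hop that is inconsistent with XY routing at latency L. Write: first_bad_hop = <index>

check 1→ d=(0,-1) cyc+3: BAD: Y-move but x=2≠4

first_bad_hop = 1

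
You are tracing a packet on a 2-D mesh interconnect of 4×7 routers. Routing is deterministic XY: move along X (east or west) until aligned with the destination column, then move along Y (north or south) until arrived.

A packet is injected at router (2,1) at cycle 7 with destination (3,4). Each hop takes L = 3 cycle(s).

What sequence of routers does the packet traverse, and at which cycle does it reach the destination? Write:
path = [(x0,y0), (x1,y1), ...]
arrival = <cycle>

path = [(2,1), (3,1), (3,2), (3,3), (3,4)]
arrival = 19

hop 0: (2,1) @ cyc 7
hop 1: (3,1) @ cyc 10  [E]
hop 2: (3,2) @ cyc 13  [N]
hop 3: (3,3) @ cyc 16  [N]
hop 4: (3,4) @ cyc 19  [N]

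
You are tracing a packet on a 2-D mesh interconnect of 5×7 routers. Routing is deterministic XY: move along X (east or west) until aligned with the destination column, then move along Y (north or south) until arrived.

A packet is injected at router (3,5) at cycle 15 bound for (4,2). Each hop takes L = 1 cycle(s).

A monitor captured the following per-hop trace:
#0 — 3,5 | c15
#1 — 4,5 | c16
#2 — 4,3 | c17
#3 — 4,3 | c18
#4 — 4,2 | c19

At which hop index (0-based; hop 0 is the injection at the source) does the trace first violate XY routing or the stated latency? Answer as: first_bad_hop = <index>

first_bad_hop = 2

check 1→ d=(1,0) cyc+1: ok
check 2→ d=(0,-2) cyc+1: BAD: non-unit step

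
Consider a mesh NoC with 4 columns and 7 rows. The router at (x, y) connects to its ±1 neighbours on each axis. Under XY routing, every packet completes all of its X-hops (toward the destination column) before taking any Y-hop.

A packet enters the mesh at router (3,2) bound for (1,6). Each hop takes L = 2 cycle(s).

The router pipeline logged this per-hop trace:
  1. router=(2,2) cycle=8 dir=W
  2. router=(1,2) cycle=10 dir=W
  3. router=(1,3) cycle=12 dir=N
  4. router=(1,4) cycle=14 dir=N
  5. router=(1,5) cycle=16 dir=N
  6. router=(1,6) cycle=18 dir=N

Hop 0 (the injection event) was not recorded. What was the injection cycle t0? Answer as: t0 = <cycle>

t0 = 6

At hop 1 the cycle is 8; in general cyc_k = t0 + kL.
Therefore t0 = 8 − L = 6.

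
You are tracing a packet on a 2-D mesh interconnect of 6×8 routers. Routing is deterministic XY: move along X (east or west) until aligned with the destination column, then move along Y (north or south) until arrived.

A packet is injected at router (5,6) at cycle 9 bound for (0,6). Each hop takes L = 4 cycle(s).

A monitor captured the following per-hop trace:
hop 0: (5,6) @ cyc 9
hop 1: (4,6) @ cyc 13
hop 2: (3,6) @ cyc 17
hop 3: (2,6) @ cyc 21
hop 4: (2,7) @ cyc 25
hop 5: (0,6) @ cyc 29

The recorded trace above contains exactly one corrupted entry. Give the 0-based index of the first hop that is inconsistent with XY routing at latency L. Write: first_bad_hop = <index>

first_bad_hop = 4

check 1→ d=(-1,0) cyc+4: ok
check 2→ d=(-1,0) cyc+4: ok
check 3→ d=(-1,0) cyc+4: ok
check 4→ d=(0,1) cyc+4: BAD: Y-move but x=2≠0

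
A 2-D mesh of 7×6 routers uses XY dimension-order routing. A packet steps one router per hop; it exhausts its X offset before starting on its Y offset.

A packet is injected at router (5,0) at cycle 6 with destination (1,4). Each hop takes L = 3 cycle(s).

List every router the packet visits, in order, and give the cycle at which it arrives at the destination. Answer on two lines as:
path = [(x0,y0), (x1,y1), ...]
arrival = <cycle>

path = [(5,0), (4,0), (3,0), (2,0), (1,0), (1,1), (1,2), (1,3), (1,4)]
arrival = 30

hop 0: (5,0) @ cyc 6
hop 1: (4,0) @ cyc 9  [W]
hop 2: (3,0) @ cyc 12  [W]
hop 3: (2,0) @ cyc 15  [W]
hop 4: (1,0) @ cyc 18  [W]
hop 5: (1,1) @ cyc 21  [N]
hop 6: (1,2) @ cyc 24  [N]
hop 7: (1,3) @ cyc 27  [N]
hop 8: (1,4) @ cyc 30  [N]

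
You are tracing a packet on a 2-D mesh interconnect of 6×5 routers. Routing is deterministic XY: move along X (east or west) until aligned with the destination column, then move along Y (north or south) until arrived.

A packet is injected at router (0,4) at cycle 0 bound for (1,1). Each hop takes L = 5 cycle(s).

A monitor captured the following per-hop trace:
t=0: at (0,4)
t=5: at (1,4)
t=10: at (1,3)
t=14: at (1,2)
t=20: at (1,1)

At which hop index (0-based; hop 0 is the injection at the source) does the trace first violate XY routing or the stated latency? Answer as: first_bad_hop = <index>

first_bad_hop = 3

[1] (+1,+0) / 5c ⇒ ok
[2] (+0,-1) / 5c ⇒ ok
[3] (+0,-1) / 4c ⇒ BAD: Δcyc=4≠L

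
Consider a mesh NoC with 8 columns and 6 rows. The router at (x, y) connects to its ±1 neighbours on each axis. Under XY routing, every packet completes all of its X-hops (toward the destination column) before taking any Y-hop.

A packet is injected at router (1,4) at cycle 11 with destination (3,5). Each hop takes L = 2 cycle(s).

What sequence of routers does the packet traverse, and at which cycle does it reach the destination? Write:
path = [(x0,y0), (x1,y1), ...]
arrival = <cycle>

path = [(1,4), (2,4), (3,4), (3,5)]
arrival = 17

[0] x=1 y=4 t=11
[1] x=2 y=4 t=13 →E
[2] x=3 y=4 t=15 →E
[3] x=3 y=5 t=17 →N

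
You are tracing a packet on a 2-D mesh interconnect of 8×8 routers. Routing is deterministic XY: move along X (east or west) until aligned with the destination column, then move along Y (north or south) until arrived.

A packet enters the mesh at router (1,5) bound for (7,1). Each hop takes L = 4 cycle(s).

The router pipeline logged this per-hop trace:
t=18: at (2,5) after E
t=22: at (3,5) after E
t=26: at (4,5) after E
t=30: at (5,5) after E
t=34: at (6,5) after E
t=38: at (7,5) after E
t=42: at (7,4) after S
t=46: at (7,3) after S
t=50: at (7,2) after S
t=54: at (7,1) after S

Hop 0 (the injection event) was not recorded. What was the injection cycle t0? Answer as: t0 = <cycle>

Hop 1 reached at cycle 18; hop k is at t0 + k·L.
Therefore t0 = 18 − L = 14.

t0 = 14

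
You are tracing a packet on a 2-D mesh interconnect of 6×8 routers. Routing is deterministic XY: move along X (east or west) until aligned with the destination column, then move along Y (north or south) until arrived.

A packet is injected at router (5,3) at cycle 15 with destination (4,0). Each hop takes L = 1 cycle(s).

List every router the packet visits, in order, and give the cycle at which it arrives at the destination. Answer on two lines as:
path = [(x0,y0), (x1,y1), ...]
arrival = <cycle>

src (5,3)  cyc=15
W→(4,3)  cyc=16
S→(4,2)  cyc=17
S→(4,1)  cyc=18
S→(4,0)  cyc=19

path = [(5,3), (4,3), (4,2), (4,1), (4,0)]
arrival = 19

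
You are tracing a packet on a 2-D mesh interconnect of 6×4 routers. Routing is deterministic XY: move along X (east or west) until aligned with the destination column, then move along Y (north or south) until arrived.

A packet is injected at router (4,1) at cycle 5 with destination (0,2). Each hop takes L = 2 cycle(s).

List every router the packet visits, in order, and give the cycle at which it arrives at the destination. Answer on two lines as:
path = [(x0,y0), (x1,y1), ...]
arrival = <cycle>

path = [(4,1), (3,1), (2,1), (1,1), (0,1), (0,2)]
arrival = 15

src (4,1)  cyc=5
W→(3,1)  cyc=7
W→(2,1)  cyc=9
W→(1,1)  cyc=11
W→(0,1)  cyc=13
N→(0,2)  cyc=15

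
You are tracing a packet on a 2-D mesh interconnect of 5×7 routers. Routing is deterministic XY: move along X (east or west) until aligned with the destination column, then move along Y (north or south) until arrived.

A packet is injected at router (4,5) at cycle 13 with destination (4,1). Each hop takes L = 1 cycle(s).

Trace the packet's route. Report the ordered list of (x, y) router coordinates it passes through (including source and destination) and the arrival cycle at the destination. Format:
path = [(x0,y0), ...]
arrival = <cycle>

path = [(4,5), (4,4), (4,3), (4,2), (4,1)]
arrival = 17

#0 — 4,5 | c13
#1 — 4,4 | c14 | S
#2 — 4,3 | c15 | S
#3 — 4,2 | c16 | S
#4 — 4,1 | c17 | S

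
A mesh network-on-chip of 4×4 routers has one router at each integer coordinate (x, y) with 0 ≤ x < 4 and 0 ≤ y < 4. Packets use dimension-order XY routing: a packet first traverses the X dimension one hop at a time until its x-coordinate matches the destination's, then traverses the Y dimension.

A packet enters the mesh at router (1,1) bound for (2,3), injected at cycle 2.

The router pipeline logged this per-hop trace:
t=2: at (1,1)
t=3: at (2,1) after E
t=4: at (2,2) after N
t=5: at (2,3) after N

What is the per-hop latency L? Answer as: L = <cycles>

Δcyc across hop 0→1: 3 − 2 = 1.
Per-hop latency L = Δcyc = 1.

L = 1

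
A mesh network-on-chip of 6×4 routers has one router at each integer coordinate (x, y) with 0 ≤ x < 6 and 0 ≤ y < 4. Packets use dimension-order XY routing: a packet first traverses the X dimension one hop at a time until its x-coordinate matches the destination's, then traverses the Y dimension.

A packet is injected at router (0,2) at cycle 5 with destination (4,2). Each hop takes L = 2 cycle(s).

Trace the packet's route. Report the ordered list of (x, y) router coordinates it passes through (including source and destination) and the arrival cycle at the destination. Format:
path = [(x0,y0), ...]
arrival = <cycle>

[0] x=0 y=2 t=5
[1] x=1 y=2 t=7 →E
[2] x=2 y=2 t=9 →E
[3] x=3 y=2 t=11 →E
[4] x=4 y=2 t=13 →E

path = [(0,2), (1,2), (2,2), (3,2), (4,2)]
arrival = 13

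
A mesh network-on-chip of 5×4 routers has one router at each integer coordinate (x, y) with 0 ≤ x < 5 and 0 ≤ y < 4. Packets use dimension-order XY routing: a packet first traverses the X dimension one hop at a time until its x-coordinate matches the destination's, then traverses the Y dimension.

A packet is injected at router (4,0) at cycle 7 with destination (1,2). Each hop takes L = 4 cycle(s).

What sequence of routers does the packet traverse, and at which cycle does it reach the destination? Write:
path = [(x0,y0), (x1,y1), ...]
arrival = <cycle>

path = [(4,0), (3,0), (2,0), (1,0), (1,1), (1,2)]
arrival = 27

#0 — 4,0 | c7
#1 — 3,0 | c11 | W
#2 — 2,0 | c15 | W
#3 — 1,0 | c19 | W
#4 — 1,1 | c23 | N
#5 — 1,2 | c27 | N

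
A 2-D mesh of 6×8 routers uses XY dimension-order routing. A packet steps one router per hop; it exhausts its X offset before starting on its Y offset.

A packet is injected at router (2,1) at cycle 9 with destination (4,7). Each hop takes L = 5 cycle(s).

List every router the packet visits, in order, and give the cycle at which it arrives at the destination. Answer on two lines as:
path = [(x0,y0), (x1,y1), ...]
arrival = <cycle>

#0 — 2,1 | c9
#1 — 3,1 | c14 | E
#2 — 4,1 | c19 | E
#3 — 4,2 | c24 | N
#4 — 4,3 | c29 | N
#5 — 4,4 | c34 | N
#6 — 4,5 | c39 | N
#7 — 4,6 | c44 | N
#8 — 4,7 | c49 | N

path = [(2,1), (3,1), (4,1), (4,2), (4,3), (4,4), (4,5), (4,6), (4,7)]
arrival = 49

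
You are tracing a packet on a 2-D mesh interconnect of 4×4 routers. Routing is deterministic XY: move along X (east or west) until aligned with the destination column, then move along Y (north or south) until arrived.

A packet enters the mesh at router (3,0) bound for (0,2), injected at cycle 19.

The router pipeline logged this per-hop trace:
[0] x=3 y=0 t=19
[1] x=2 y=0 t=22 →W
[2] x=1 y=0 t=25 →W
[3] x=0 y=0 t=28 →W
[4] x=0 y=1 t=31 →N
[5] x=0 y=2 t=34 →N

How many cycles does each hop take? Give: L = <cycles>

Δcyc across hop 0→1: 22 − 19 = 3.
Per-hop latency L = Δcyc = 3.

L = 3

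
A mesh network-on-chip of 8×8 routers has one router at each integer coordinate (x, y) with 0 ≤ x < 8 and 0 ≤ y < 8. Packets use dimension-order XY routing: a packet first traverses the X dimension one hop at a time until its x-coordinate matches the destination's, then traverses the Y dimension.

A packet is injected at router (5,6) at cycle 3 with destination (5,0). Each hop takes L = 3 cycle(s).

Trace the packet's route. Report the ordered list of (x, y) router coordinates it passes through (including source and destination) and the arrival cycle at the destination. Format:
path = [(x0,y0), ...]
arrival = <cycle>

path = [(5,6), (5,5), (5,4), (5,3), (5,2), (5,1), (5,0)]
arrival = 21

  0. router=(5,6) cycle=3 (inject)
  1. router=(5,5) cycle=6 dir=S
  2. router=(5,4) cycle=9 dir=S
  3. router=(5,3) cycle=12 dir=S
  4. router=(5,2) cycle=15 dir=S
  5. router=(5,1) cycle=18 dir=S
  6. router=(5,0) cycle=21 dir=S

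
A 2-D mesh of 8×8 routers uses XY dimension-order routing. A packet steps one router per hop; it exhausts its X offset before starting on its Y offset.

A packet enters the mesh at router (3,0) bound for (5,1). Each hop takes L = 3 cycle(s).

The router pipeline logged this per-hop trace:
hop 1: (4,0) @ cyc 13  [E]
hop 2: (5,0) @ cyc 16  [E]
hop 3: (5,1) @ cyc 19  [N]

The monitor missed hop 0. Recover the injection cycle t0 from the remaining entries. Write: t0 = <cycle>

cyc[1] = 13 and cyc[k] = t0 + k·L for every k.
So t0 = 13 − 1·3 = 10.

t0 = 10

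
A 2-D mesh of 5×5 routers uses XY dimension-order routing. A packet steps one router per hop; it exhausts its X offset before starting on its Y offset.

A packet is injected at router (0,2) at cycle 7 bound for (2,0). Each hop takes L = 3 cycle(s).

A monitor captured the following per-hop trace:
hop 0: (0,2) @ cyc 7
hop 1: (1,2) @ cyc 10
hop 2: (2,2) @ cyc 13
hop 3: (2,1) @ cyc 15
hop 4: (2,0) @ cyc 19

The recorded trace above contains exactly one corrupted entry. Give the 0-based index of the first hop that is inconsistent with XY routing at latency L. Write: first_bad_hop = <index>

  1: Δx=+1 Δy=+0 Δt=3 [ok]
  2: Δx=+1 Δy=+0 Δt=3 [ok]
  3: Δx=+0 Δy=-1 Δt=2 [BAD: Δcyc=2≠L]

first_bad_hop = 3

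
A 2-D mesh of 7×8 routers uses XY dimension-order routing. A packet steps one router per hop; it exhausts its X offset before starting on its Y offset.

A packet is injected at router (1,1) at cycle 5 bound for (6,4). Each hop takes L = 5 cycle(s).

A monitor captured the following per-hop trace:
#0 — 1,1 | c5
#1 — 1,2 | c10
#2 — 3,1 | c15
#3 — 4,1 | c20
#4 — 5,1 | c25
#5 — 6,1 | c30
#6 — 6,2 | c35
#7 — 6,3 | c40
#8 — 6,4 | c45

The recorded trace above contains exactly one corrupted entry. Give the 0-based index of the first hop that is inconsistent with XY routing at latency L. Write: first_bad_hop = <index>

first_bad_hop = 1

  1: Δx=+0 Δy=+1 Δt=5 [BAD: Y-move but x=1≠6]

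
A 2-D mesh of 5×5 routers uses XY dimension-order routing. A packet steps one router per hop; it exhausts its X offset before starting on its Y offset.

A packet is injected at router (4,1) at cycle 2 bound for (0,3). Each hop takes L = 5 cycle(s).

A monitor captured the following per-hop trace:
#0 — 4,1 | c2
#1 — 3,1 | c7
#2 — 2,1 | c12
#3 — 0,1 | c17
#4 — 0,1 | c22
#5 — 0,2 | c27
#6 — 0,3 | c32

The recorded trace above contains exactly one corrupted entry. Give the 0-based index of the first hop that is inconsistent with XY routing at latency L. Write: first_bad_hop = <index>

first_bad_hop = 3

  1: Δx=-1 Δy=+0 Δt=5 [ok]
  2: Δx=-1 Δy=+0 Δt=5 [ok]
  3: Δx=-2 Δy=+0 Δt=5 [BAD: non-unit step]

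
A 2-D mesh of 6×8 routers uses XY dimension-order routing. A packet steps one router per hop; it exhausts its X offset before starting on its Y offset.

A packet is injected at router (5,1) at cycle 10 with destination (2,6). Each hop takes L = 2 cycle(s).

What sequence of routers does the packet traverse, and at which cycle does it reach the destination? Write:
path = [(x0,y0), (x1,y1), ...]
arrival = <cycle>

path = [(5,1), (4,1), (3,1), (2,1), (2,2), (2,3), (2,4), (2,5), (2,6)]
arrival = 26

src (5,1)  cyc=10
W→(4,1)  cyc=12
W→(3,1)  cyc=14
W→(2,1)  cyc=16
N→(2,2)  cyc=18
N→(2,3)  cyc=20
N→(2,4)  cyc=22
N→(2,5)  cyc=24
N→(2,6)  cyc=26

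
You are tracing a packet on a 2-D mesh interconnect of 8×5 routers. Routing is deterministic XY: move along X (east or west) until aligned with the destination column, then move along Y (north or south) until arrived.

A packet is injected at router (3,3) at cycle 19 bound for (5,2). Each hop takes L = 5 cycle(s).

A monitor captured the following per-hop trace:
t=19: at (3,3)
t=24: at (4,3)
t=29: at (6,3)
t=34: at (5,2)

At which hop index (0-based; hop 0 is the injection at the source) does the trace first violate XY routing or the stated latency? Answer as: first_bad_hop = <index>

first_bad_hop = 2

check 1→ d=(1,0) cyc+5: ok
check 2→ d=(2,0) cyc+5: BAD: non-unit step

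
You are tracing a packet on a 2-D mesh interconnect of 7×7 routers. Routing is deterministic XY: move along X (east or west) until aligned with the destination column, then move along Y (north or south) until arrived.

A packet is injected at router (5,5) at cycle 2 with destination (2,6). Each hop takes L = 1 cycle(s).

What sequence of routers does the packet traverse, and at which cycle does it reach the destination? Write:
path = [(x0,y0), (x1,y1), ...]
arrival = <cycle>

path = [(5,5), (4,5), (3,5), (2,5), (2,6)]
arrival = 6

#0 — 5,5 | c2
#1 — 4,5 | c3 | W
#2 — 3,5 | c4 | W
#3 — 2,5 | c5 | W
#4 — 2,6 | c6 | N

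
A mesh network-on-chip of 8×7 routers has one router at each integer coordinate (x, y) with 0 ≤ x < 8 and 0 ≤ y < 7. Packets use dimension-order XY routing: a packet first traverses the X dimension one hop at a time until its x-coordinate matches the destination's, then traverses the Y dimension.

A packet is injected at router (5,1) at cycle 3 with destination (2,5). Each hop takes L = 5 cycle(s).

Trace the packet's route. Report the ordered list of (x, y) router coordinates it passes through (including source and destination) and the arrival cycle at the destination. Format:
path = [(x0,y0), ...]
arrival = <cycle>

[0] x=5 y=1 t=3
[1] x=4 y=1 t=8 →W
[2] x=3 y=1 t=13 →W
[3] x=2 y=1 t=18 →W
[4] x=2 y=2 t=23 →N
[5] x=2 y=3 t=28 →N
[6] x=2 y=4 t=33 →N
[7] x=2 y=5 t=38 →N

path = [(5,1), (4,1), (3,1), (2,1), (2,2), (2,3), (2,4), (2,5)]
arrival = 38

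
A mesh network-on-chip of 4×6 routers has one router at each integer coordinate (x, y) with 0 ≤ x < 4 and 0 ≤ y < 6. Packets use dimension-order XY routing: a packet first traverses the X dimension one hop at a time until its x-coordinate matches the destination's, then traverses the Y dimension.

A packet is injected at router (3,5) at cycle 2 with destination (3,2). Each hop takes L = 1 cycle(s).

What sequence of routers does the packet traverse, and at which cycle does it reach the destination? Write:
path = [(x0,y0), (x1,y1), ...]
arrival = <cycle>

path = [(3,5), (3,4), (3,3), (3,2)]
arrival = 5

[0] x=3 y=5 t=2
[1] x=3 y=4 t=3 →S
[2] x=3 y=3 t=4 →S
[3] x=3 y=2 t=5 →S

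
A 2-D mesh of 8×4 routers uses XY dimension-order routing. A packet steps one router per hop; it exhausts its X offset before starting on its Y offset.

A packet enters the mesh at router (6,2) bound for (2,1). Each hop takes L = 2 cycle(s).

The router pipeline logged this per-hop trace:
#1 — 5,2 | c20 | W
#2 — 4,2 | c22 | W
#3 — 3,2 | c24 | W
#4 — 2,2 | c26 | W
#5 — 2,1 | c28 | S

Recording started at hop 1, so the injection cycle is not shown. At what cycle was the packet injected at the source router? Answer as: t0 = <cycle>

t0 = 18

At hop 1 the cycle is 20; in general cyc_k = t0 + kL.
Subtract one hop: t0 = 20 − 2 = 18.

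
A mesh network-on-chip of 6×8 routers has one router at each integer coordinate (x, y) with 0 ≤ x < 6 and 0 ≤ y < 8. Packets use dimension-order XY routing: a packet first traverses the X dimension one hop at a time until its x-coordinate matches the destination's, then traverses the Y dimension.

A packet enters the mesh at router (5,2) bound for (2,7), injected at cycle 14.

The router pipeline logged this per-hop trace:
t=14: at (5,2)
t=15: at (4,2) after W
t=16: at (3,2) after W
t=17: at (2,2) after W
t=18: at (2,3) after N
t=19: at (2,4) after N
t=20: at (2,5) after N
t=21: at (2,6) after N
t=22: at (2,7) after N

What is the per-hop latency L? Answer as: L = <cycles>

L = 1

cyc[1] − cyc[0] = 15 − 14 = 1.
One hop costs L cycles, so L = 1.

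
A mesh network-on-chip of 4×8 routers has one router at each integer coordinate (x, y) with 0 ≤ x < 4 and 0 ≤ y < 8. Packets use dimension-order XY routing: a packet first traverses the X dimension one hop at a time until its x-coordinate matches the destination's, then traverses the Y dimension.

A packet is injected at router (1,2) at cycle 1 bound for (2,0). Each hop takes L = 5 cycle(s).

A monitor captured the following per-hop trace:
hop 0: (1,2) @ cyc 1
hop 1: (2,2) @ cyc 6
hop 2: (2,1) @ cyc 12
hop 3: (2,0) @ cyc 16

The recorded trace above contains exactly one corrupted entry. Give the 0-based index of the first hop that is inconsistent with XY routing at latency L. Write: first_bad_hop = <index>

first_bad_hop = 2

[1] (+1,+0) / 5c ⇒ ok
[2] (+0,-1) / 6c ⇒ BAD: Δcyc=6≠L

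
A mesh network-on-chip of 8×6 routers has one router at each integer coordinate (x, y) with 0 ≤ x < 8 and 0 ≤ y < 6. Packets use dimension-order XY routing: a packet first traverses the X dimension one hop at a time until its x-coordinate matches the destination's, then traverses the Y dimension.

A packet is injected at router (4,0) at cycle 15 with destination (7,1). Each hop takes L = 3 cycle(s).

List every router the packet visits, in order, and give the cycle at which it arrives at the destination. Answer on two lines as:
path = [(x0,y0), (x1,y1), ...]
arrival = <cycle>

#0 — 4,0 | c15
#1 — 5,0 | c18 | E
#2 — 6,0 | c21 | E
#3 — 7,0 | c24 | E
#4 — 7,1 | c27 | N

path = [(4,0), (5,0), (6,0), (7,0), (7,1)]
arrival = 27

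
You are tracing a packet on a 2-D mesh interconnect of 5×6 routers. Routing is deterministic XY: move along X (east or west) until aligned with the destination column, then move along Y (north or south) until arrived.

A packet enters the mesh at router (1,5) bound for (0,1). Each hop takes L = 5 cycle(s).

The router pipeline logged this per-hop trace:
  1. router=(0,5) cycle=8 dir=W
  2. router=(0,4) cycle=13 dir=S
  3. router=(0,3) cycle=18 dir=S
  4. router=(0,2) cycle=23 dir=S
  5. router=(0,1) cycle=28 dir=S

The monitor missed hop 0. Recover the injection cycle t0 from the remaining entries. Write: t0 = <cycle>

The first recorded entry is hop 1 at cycle 8.
Subtract one hop: t0 = 8 − 5 = 3.

t0 = 3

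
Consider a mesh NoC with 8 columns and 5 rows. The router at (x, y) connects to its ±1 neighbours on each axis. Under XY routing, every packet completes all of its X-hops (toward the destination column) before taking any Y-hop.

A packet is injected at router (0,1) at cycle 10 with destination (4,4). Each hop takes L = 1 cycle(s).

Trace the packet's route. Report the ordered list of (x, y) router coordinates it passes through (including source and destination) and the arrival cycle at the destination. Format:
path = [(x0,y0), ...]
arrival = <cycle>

  0. router=(0,1) cycle=10 (inject)
  1. router=(1,1) cycle=11 dir=E
  2. router=(2,1) cycle=12 dir=E
  3. router=(3,1) cycle=13 dir=E
  4. router=(4,1) cycle=14 dir=E
  5. router=(4,2) cycle=15 dir=N
  6. router=(4,3) cycle=16 dir=N
  7. router=(4,4) cycle=17 dir=N

path = [(0,1), (1,1), (2,1), (3,1), (4,1), (4,2), (4,3), (4,4)]
arrival = 17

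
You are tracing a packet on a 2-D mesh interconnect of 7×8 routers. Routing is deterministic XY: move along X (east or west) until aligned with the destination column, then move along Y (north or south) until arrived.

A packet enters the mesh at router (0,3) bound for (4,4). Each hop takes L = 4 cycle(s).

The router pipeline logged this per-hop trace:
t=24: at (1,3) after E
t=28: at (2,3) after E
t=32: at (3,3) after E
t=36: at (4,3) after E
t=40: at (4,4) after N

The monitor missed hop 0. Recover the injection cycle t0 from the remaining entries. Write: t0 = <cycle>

t0 = 20

The first recorded entry is hop 1 at cycle 24.
Subtract one hop: t0 = 24 − 4 = 20.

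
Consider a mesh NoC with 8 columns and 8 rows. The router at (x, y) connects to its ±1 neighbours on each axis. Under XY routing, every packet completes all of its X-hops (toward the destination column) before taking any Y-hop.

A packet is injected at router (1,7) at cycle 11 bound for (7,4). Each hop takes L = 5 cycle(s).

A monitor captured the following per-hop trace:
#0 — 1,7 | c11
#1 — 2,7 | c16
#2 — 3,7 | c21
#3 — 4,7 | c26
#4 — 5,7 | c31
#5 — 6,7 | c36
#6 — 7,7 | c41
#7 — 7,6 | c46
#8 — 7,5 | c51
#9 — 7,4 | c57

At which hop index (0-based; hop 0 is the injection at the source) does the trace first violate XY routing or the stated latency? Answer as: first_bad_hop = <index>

first_bad_hop = 9

  1: Δx=+1 Δy=+0 Δt=5 [ok]
  2: Δx=+1 Δy=+0 Δt=5 [ok]
  3: Δx=+1 Δy=+0 Δt=5 [ok]
  4: Δx=+1 Δy=+0 Δt=5 [ok]
  5: Δx=+1 Δy=+0 Δt=5 [ok]
  6: Δx=+1 Δy=+0 Δt=5 [ok]
  7: Δx=+0 Δy=-1 Δt=5 [ok]
  8: Δx=+0 Δy=-1 Δt=5 [ok]
  9: Δx=+0 Δy=-1 Δt=6 [BAD: Δcyc=6≠L]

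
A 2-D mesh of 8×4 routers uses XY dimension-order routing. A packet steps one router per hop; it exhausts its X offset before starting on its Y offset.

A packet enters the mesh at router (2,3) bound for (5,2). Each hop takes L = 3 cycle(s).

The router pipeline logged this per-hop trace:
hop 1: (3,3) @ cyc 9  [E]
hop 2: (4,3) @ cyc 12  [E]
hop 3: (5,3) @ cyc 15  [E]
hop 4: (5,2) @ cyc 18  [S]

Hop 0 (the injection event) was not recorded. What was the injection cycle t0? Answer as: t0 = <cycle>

cyc[1] = 9 and cyc[k] = t0 + k·L for every k.
Subtract one hop: t0 = 9 − 3 = 6.

t0 = 6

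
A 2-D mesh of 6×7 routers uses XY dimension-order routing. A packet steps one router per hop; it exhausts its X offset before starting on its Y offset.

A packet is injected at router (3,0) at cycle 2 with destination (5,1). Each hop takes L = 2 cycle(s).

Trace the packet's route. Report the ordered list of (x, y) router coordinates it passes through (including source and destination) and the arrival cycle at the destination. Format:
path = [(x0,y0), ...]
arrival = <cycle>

path = [(3,0), (4,0), (5,0), (5,1)]
arrival = 8

hop 0: (3,0) @ cyc 2
hop 1: (4,0) @ cyc 4  [E]
hop 2: (5,0) @ cyc 6  [E]
hop 3: (5,1) @ cyc 8  [N]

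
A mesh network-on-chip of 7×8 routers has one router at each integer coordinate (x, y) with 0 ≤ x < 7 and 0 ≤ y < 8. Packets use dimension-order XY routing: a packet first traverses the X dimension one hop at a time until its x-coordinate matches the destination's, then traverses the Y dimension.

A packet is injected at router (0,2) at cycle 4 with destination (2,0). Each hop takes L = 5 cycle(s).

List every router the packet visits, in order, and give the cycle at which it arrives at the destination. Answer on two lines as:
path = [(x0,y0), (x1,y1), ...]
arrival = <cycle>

path = [(0,2), (1,2), (2,2), (2,1), (2,0)]
arrival = 24

t=4: at (0,2)
t=9: at (1,2) after E
t=14: at (2,2) after E
t=19: at (2,1) after S
t=24: at (2,0) after S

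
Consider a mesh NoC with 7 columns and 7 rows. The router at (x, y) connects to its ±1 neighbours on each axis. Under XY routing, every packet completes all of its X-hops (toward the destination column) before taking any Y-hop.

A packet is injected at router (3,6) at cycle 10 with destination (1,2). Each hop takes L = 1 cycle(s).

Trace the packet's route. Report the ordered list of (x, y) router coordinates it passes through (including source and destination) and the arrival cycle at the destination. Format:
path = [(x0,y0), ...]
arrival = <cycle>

path = [(3,6), (2,6), (1,6), (1,5), (1,4), (1,3), (1,2)]
arrival = 16

src (3,6)  cyc=10
W→(2,6)  cyc=11
W→(1,6)  cyc=12
S→(1,5)  cyc=13
S→(1,4)  cyc=14
S→(1,3)  cyc=15
S→(1,2)  cyc=16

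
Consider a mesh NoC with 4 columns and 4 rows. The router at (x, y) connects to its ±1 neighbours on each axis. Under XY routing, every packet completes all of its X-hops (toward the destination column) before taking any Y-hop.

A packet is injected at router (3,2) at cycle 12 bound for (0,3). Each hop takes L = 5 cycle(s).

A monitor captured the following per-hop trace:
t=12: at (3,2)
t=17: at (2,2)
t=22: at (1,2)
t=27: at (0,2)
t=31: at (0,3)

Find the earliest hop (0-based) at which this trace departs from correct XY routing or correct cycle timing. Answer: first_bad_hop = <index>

check 1→ d=(-1,0) cyc+5: ok
check 2→ d=(-1,0) cyc+5: ok
check 3→ d=(-1,0) cyc+5: ok
check 4→ d=(0,1) cyc+4: BAD: Δcyc=4≠L

first_bad_hop = 4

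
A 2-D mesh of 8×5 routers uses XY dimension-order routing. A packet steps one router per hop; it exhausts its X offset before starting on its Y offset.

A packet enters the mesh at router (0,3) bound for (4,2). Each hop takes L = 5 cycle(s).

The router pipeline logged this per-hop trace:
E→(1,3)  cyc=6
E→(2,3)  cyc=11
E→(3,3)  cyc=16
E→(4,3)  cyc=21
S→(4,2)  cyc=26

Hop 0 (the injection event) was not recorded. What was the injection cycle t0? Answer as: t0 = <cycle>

t0 = 1

Hop 1 reached at cycle 6; hop k is at t0 + k·L.
t0 = cyc[1] − L = 6 − 5 = 1.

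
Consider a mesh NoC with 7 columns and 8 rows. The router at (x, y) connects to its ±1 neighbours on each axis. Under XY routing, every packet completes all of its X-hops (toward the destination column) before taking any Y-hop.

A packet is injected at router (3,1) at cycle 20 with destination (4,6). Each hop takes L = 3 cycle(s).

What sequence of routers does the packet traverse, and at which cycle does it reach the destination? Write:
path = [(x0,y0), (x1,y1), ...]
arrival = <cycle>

#0 — 3,1 | c20
#1 — 4,1 | c23 | E
#2 — 4,2 | c26 | N
#3 — 4,3 | c29 | N
#4 — 4,4 | c32 | N
#5 — 4,5 | c35 | N
#6 — 4,6 | c38 | N

path = [(3,1), (4,1), (4,2), (4,3), (4,4), (4,5), (4,6)]
arrival = 38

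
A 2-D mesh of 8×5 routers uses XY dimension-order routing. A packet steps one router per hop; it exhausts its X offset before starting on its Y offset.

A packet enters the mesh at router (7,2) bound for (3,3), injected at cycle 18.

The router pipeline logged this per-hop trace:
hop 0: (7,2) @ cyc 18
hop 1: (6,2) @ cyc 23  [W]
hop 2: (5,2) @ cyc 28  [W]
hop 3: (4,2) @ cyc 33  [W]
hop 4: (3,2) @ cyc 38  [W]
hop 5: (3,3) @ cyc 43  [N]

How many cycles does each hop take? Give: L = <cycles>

Δcyc across hop 0→1: 23 − 18 = 5.
One hop costs L cycles, so L = 5.

L = 5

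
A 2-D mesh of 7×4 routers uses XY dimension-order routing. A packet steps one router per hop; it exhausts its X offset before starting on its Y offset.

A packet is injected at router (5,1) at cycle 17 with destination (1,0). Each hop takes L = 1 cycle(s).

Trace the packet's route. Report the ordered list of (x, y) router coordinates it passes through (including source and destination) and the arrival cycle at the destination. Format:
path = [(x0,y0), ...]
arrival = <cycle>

hop 0: (5,1) @ cyc 17
hop 1: (4,1) @ cyc 18  [W]
hop 2: (3,1) @ cyc 19  [W]
hop 3: (2,1) @ cyc 20  [W]
hop 4: (1,1) @ cyc 21  [W]
hop 5: (1,0) @ cyc 22  [S]

path = [(5,1), (4,1), (3,1), (2,1), (1,1), (1,0)]
arrival = 22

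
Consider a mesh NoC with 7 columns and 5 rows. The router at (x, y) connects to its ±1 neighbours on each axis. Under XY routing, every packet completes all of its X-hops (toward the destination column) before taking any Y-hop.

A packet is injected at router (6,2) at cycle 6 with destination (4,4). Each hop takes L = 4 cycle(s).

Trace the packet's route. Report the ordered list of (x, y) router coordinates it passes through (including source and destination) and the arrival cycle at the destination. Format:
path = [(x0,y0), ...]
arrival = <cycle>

path = [(6,2), (5,2), (4,2), (4,3), (4,4)]
arrival = 22

src (6,2)  cyc=6
W→(5,2)  cyc=10
W→(4,2)  cyc=14
N→(4,3)  cyc=18
N→(4,4)  cyc=22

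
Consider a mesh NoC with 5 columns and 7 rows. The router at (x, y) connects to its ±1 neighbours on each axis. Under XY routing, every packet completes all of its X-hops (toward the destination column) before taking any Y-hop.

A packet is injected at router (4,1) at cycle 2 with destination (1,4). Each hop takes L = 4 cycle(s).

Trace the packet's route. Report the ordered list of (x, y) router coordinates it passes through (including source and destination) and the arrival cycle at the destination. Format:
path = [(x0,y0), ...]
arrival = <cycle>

path = [(4,1), (3,1), (2,1), (1,1), (1,2), (1,3), (1,4)]
arrival = 26

  0. router=(4,1) cycle=2 (inject)
  1. router=(3,1) cycle=6 dir=W
  2. router=(2,1) cycle=10 dir=W
  3. router=(1,1) cycle=14 dir=W
  4. router=(1,2) cycle=18 dir=N
  5. router=(1,3) cycle=22 dir=N
  6. router=(1,4) cycle=26 dir=N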